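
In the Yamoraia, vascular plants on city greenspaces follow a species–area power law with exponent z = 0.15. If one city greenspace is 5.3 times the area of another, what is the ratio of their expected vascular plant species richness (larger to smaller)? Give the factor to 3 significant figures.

1.28

S₂/S₁ = (A₂/A₁)^z = 5.3^0.15
ln(S₂/S₁) = 0.15 × ln 5.3 = 0.15 × 1.6677 = 0.2502
S₂/S₁ = e^0.2502 ≈ 1.284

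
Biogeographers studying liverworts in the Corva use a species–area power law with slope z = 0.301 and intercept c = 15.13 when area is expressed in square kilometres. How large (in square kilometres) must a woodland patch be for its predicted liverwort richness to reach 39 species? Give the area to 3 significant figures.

23.2 square kilometres

39 = 15.13 × A^0.301  ⇒  A^0.301 = 39/15.13 = 2.578
ln A = ln(2.578) / 0.301 = 0.9469 / 0.301 = 3.1458
A = e^3.1458 ≈ 23.24 square kilometres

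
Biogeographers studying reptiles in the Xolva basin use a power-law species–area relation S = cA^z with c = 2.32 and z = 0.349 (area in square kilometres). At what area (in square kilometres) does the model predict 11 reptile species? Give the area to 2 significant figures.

11 = 2.32 × A^0.349  ⇒  A^0.349 = 11/2.32 = 4.741
ln A = ln(4.741) / 0.349 = 1.5563 / 0.349 = 4.4594
A = e^4.4594 ≈ 86.44 square kilometres

86 square kilometres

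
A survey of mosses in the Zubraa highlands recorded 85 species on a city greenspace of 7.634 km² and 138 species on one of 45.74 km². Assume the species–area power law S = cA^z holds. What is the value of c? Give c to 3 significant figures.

z = ln(S₂/S₁) / ln(A₂/A₁) = ln(138/85) / ln(45.74/7.634) = 0.4846 / 1.7904 = 0.2707
c = S₁ / A₁^z = 85 / 7.634^0.2707 = 85 / 1.734 = 49.03

49.0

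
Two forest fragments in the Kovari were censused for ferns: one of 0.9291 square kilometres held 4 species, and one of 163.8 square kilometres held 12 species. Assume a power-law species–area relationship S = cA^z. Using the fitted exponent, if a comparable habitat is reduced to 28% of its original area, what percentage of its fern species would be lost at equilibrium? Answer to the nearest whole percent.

z = ln(12/4) / ln(163.8/0.9291) = 1.0986 / 5.1722 = 0.2124
S_new/S_old = (A_new/A_old)^z = 0.28^0.2124 = exp(0.2124 × -1.2730) = 0.7631
Fraction lost = 1 − 0.7631 = 0.2369

24%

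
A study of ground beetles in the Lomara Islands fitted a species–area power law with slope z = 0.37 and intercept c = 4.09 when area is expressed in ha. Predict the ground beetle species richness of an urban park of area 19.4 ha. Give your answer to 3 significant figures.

12.3

S = 4.09 × 19.4^0.37
ln S = ln 4.09 + 0.37 × ln 19.4 = 1.4085 + 0.37 × 2.9653 = 2.5057
S = e^2.5057 ≈ 12.25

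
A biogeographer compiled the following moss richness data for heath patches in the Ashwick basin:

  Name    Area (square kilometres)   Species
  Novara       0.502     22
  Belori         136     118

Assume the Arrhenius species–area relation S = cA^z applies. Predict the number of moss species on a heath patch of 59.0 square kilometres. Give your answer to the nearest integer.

z = ln(118/22) / ln(136/0.502) = 1.6796 / 5.6018 = 0.2998
c = 22 / 0.502^0.2998 = 22 / 0.8133 = 27.05
S₃ = 27.05 × 59^0.2998 = 27.05 × 3.396 ≈ 91.86

92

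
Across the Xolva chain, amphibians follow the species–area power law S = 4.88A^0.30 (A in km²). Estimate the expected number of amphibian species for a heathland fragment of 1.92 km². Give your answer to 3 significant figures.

5.93

S = 4.88 × 1.92^0.3
ln S = ln 4.88 + 0.3 × ln 1.92 = 1.5851 + 0.3 × 0.6523 = 1.7808
S = e^1.7808 ≈ 5.935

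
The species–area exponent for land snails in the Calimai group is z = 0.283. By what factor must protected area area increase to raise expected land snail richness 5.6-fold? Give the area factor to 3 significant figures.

(A₂/A₁)^0.283 = 5.6, so A₂/A₁ = 5.6^(1/0.283) = 5.6^3.534
ln(A₂/A₁) = ln 5.6 / 0.283 = 1.7228 / 0.283 = 6.0875
A₂/A₁ = e^6.0875 ≈ 440.3

440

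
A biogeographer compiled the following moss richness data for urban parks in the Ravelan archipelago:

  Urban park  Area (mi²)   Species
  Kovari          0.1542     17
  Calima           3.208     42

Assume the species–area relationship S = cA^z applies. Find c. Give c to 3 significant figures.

z = ln(S₂/S₁) / ln(A₂/A₁) = ln(42/17) / ln(3.208/0.1542) = 0.9045 / 3.0352 = 0.2980
c = S₁ / A₁^z = 17 / 0.1542^0.2980 = 17 / 0.5729 = 29.68

29.7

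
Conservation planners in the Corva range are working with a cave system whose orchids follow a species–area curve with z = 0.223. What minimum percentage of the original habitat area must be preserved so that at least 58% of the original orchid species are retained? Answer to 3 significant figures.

8.69%

Need (A_new/A_old)^0.223 = 0.58, so A_new/A_old = 0.58^(1/0.223) = 0.58^4.484
ln(A_new/A_old) = ln 0.58 / 0.223 = -0.5447 / 0.223 = -2.4427
A_new/A_old = e^-2.4427 ≈ 0.08692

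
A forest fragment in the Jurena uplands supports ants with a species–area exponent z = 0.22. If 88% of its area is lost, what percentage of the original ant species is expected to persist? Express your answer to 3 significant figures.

62.7%

S_new/S_old = (A_new/A_old)^z = 0.12^0.22
= exp(0.22 × ln 0.12) = exp(0.22 × -2.1203) = exp(-0.4665) ≈ 0.6272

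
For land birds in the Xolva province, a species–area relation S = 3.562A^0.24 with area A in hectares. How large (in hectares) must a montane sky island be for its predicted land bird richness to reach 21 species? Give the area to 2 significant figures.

1600 hectares

21 = 3.562 × A^0.24  ⇒  A^0.24 = 21/3.562 = 5.896
ln A = ln(5.896) / 0.24 = 1.7742 / 0.24 = 7.3925
A = e^7.3925 ≈ 1624 hectares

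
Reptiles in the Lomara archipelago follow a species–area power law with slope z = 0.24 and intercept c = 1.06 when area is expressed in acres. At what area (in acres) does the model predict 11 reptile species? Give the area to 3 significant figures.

11 = 1.06 × A^0.24  ⇒  A^0.24 = 11/1.06 = 10.38
ln A = ln(10.38) / 0.24 = 2.3396 / 0.24 = 9.7484
A = e^9.7484 ≈ 17128 acres

17100 acres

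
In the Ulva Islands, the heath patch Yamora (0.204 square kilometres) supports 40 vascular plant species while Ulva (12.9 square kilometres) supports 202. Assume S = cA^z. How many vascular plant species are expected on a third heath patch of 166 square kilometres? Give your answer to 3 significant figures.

548

z = ln(202/40) / ln(12.9/0.204) = 1.6194 / 4.1469 = 0.3905
c = 40 / 0.204^0.3905 = 40 / 0.5375 = 74.41
S₃ = 74.41 × 166^0.3905 = 74.41 × 7.362 ≈ 547.8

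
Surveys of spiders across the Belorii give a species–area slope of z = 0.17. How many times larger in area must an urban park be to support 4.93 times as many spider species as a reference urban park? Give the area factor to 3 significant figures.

11900

(A₂/A₁)^0.17 = 4.93, so A₂/A₁ = 4.93^(1/0.17) = 4.93^5.882
ln(A₂/A₁) = ln 4.93 / 0.17 = 1.5953 / 0.17 = 9.3843
A₂/A₁ = e^9.3843 ≈ 11901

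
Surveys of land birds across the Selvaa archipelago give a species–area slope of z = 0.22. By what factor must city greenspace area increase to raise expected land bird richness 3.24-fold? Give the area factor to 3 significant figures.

(A₂/A₁)^0.22 = 3.24, so A₂/A₁ = 3.24^(1/0.22) = 3.24^4.545
ln(A₂/A₁) = ln 3.24 / 0.22 = 1.1756 / 0.22 = 5.3435
A₂/A₁ = e^5.3435 ≈ 209.2

209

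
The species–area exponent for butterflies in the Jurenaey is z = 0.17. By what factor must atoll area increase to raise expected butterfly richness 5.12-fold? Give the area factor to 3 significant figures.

(A₂/A₁)^0.17 = 5.12, so A₂/A₁ = 5.12^(1/0.17) = 5.12^5.882
ln(A₂/A₁) = ln 5.12 / 0.17 = 1.6332 / 0.17 = 9.6068
A₂/A₁ = e^9.6068 ≈ 14865

14900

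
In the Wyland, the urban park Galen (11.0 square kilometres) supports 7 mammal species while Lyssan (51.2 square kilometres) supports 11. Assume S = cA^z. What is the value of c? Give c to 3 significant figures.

z = ln(S₂/S₁) / ln(A₂/A₁) = ln(11/7) / ln(51.2/11) = 0.4520 / 1.5378 = 0.2939
c = S₁ / A₁^z = 7 / 11^0.2939 = 7 / 2.023 = 3.46

3.46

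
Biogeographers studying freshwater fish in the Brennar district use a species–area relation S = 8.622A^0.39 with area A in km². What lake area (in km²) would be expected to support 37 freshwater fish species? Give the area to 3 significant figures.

37 = 8.622 × A^0.39  ⇒  A^0.39 = 37/8.622 = 4.291
ln A = ln(4.291) / 0.39 = 1.4566 / 0.39 = 3.7349
A = e^3.7349 ≈ 41.88 km²

41.9 km²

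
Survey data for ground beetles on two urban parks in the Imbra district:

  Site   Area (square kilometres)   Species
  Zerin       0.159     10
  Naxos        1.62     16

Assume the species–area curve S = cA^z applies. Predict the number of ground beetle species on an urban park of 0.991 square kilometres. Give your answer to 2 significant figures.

14

z = ln(16/10) / ln(1.62/0.159) = 0.4700 / 2.3213 = 0.2025
c = 10 / 0.159^0.2025 = 10 / 0.6891 = 14.51
S₃ = 14.51 × 0.991^0.2025 = 14.51 × 0.9982 ≈ 14.48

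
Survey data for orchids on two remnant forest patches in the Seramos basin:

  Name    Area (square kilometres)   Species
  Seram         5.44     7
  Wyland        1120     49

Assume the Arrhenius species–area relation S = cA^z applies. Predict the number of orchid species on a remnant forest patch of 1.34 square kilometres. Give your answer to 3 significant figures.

4.20

z = ln(49/7) / ln(1120/5.44) = 1.9459 / 5.3273 = 0.3653
c = 7 / 5.44^0.3653 = 7 / 1.856 = 3.771
S₃ = 3.771 × 1.34^0.3653 = 3.771 × 1.113 ≈ 4.196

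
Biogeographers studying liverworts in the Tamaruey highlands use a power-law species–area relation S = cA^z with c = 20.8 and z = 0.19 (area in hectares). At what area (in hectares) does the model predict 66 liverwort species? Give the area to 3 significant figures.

436 hectares

66 = 20.8 × A^0.19  ⇒  A^0.19 = 66/20.8 = 3.173
ln A = ln(3.173) / 0.19 = 1.1547 / 0.19 = 6.0774
A = e^6.0774 ≈ 435.9 hectares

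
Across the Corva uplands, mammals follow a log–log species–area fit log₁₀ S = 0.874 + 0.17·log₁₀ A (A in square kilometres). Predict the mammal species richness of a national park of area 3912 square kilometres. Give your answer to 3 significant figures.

30.5

S = 7.482 × 3912^0.17
ln S = ln 7.482 + 0.17 × ln 3912 = 2.0125 + 0.17 × 8.2718 = 3.4187
S = e^3.4187 ≈ 30.53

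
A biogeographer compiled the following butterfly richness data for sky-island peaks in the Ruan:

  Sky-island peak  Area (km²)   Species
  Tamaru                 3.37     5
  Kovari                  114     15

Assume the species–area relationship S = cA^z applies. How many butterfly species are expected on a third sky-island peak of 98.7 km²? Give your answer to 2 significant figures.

z = ln(15/5) / ln(114/3.37) = 1.0986 / 3.5213 = 0.3120
c = 5 / 3.37^0.3120 = 5 / 1.461 = 3.423
S₃ = 3.423 × 98.7^0.3120 = 3.423 × 4.19 ≈ 14.34

14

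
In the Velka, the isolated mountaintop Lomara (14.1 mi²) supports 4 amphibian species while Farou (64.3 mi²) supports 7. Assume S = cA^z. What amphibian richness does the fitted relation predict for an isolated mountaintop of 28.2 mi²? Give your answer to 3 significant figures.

z = ln(7/4) / ln(64.3/14.1) = 0.5596 / 1.5174 = 0.3688
c = 4 / 14.1^0.3688 = 4 / 2.654 = 1.507
S₃ = 1.507 × 28.2^0.3688 = 1.507 × 3.427 ≈ 5.165

5.17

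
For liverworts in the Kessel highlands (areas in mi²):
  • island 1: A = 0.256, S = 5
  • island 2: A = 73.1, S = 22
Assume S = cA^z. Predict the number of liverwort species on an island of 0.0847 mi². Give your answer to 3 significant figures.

z = ln(22/5) / ln(73.1/0.256) = 1.4816 / 5.6544 = 0.2620
c = 5 / 0.256^0.2620 = 5 / 0.6998 = 7.145
S₃ = 7.145 × 0.0847^0.2620 = 7.145 × 0.5237 ≈ 3.742

3.74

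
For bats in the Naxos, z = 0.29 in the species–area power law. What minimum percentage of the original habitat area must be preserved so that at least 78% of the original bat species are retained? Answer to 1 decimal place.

42.5%

Need (A_new/A_old)^0.29 = 0.78, so A_new/A_old = 0.78^(1/0.29) = 0.78^3.448
ln(A_new/A_old) = ln 0.78 / 0.29 = -0.2485 / 0.29 = -0.8568
A_new/A_old = e^-0.8568 ≈ 0.4245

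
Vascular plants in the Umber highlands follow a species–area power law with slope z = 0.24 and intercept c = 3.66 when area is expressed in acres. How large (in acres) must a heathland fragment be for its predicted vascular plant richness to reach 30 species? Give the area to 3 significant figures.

6410 acres

30 = 3.66 × A^0.24  ⇒  A^0.24 = 30/3.66 = 8.197
ln A = ln(8.197) / 0.24 = 2.1037 / 0.24 = 8.7656
A = e^8.7656 ≈ 6410 acres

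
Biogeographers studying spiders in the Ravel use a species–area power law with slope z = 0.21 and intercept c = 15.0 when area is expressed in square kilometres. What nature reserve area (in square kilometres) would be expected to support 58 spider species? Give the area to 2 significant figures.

630 square kilometres

58 = 15 × A^0.21  ⇒  A^0.21 = 58/15 = 3.867
ln A = ln(3.867) / 0.21 = 1.3524 / 0.21 = 6.4400
A = e^6.4400 ≈ 626.4 square kilometres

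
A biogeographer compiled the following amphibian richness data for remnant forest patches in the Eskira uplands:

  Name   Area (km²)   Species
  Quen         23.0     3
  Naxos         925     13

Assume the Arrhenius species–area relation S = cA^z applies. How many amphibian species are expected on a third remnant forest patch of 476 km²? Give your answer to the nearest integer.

z = ln(13/3) / ln(925/23) = 1.4663 / 3.6943 = 0.3969
c = 3 / 23^0.3969 = 3 / 3.471 = 0.8642
S₃ = 0.8642 × 476^0.3969 = 0.8642 × 11.56 ≈ 9.987

10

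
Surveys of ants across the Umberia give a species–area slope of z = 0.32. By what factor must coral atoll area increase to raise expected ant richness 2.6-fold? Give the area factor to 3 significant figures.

(A₂/A₁)^0.32 = 2.6, so A₂/A₁ = 2.6^(1/0.32) = 2.6^3.125
ln(A₂/A₁) = ln 2.6 / 0.32 = 0.9555 / 0.32 = 2.9860
A₂/A₁ = e^2.9860 ≈ 19.81

19.8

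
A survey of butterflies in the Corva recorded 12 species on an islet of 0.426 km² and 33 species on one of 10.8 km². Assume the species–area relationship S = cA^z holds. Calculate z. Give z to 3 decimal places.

Taking logs: ln S = ln c + z ln A, so z = (ln S₂ − ln S₁)/(ln A₂ − ln A₁).
z = ln(33/12) / ln(10.8/0.426) = ln(2.75) / ln(25.35) = 1.0116 / 3.2329 = 0.3129

0.313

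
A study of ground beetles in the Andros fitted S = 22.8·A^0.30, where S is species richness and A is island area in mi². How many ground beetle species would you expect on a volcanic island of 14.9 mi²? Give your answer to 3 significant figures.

S = 22.8 × 14.9^0.3
ln S = ln 22.8 + 0.3 × ln 14.9 = 3.1268 + 0.3 × 2.7014 = 3.9372
S = e^3.9372 ≈ 51.27

51.3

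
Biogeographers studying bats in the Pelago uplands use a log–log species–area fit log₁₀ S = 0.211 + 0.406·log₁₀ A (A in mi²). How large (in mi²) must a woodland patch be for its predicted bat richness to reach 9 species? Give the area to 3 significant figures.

9 = 1.626 × A^0.406  ⇒  A^0.406 = 9/1.626 = 5.537
ln A = ln(5.537) / 0.406 = 1.7114 / 0.406 = 4.2152
A = e^4.2152 ≈ 67.71 mi²

67.7 mi²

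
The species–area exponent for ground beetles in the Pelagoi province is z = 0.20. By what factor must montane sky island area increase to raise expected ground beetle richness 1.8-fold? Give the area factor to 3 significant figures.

18.9

(A₂/A₁)^0.2 = 1.8, so A₂/A₁ = 1.8^(1/0.2) = 1.8^5
ln(A₂/A₁) = ln 1.8 / 0.2 = 0.5878 / 0.2 = 2.9389
A₂/A₁ = e^2.9389 ≈ 18.9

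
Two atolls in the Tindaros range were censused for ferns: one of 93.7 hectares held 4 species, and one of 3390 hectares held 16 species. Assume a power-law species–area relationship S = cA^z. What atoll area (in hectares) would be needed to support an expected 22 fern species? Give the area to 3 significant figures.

7730 hectares

z = ln(16/4) / ln(3390/93.7) = 1.3863 / 3.5885 = 0.3863
c = 4 / 93.7^0.3863 = 4 / 5.777 = 0.6924
A = (22/0.6924)^(1/0.3863) ⇒ ln A = ln(31.77)/0.3863 = 8.9529
A = e^8.9529 ≈ 7730 hectares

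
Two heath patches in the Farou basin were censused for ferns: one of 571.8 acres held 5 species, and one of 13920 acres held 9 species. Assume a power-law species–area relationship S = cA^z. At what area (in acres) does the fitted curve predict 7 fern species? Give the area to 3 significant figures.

z = ln(9/5) / ln(13920/571.8) = 0.5878 / 3.1923 = 0.1841
c = 5 / 571.8^0.1841 = 5 / 3.219 = 1.553
A = (7/1.553)^(1/0.1841) ⇒ ln A = ln(4.506)/0.1841 = 8.1762
A = e^8.1762 ≈ 3555 acres

3560 acres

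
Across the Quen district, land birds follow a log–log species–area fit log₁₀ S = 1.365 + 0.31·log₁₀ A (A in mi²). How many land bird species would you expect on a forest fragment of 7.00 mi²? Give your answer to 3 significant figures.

42.4

S = 23.17 × 7^0.31 = 23.17 × 1.828 ≈ 42.36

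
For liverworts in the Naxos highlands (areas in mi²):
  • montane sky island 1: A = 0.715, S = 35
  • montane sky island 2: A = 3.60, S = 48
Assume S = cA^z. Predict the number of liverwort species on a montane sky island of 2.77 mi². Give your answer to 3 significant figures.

z = ln(48/35) / ln(3.6/0.715) = 0.3159 / 1.6164 = 0.1954
c = 35 / 0.715^0.1954 = 35 / 0.9365 = 37.37
S₃ = 37.37 × 2.77^0.1954 = 37.37 × 1.22 ≈ 45.6

45.6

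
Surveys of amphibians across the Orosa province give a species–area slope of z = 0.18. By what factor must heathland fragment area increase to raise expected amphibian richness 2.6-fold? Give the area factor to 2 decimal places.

202.03

(A₂/A₁)^0.18 = 2.6, so A₂/A₁ = 2.6^(1/0.18) = 2.6^5.556
ln(A₂/A₁) = ln 2.6 / 0.18 = 0.9555 / 0.18 = 5.3084
A₂/A₁ = e^5.3084 ≈ 202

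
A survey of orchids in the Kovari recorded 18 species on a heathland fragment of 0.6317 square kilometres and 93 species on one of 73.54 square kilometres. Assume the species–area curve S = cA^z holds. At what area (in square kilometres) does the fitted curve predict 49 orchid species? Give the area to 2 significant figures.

z = ln(93/18) / ln(73.54/0.6317) = 1.6422 / 4.7572 = 0.3452
c = 18 / 0.6317^0.3452 = 18 / 0.8534 = 21.09
A = (49/21.09)^(1/0.3452) ⇒ ln A = ln(2.323)/0.3452 = 2.4416
A = e^2.4416 ≈ 11.49 square kilometres

11 square kilometres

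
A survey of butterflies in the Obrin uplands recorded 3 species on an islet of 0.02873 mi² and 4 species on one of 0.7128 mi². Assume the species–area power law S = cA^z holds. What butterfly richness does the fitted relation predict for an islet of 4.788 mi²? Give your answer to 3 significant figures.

z = ln(4/3) / ln(0.7128/0.02873) = 0.2877 / 3.2113 = 0.0896
c = 3 / 0.02873^0.0896 = 3 / 0.7276 = 4.123
S₃ = 4.123 × 4.788^0.0896 = 4.123 × 1.151 ≈ 4.744

4.74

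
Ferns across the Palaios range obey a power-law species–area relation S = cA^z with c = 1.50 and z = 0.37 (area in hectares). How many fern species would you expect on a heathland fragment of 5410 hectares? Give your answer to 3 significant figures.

36.1

S = 1.5 × 5410^0.37
ln S = ln 1.5 + 0.37 × ln 5410 = 0.4055 + 0.37 × 8.5960 = 3.5860
S = e^3.5860 ≈ 36.09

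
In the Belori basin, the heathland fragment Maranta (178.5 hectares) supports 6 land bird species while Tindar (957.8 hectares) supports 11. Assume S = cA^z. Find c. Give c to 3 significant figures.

0.924

z = ln(S₂/S₁) / ln(A₂/A₁) = ln(11/6) / ln(957.8/178.5) = 0.6061 / 1.6801 = 0.3608
c = S₁ / A₁^z = 6 / 178.5^0.3608 = 6 / 6.492 = 0.9243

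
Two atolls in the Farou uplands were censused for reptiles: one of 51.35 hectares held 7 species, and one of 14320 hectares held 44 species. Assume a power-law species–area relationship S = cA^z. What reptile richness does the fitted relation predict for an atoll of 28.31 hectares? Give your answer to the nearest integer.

6

z = ln(44/7) / ln(14320/51.35) = 1.8383 / 5.6307 = 0.3265
c = 7 / 51.35^0.3265 = 7 / 3.618 = 1.935
S₃ = 1.935 × 28.31^0.3265 = 1.935 × 2.979 ≈ 5.763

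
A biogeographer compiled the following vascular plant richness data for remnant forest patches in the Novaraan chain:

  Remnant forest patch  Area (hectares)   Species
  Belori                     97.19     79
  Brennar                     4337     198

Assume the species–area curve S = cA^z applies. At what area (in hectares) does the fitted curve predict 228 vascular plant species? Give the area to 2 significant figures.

7800 hectares

z = ln(198/79) / ln(4337/97.19) = 0.9188 / 3.7983 = 0.2419
c = 79 / 97.19^0.2419 = 79 / 3.026 = 26.11
A = (228/26.11)^(1/0.2419) ⇒ ln A = ln(8.732)/0.2419 = 8.9581
A = e^8.9581 ≈ 7771 hectares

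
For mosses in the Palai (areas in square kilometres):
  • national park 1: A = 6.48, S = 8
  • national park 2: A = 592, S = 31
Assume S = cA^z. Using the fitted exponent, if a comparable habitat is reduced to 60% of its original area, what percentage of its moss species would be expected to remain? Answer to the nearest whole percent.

86%

z = ln(31/8) / ln(592/6.48) = 1.3545 / 4.5148 = 0.3000
S_new/S_old = (A_new/A_old)^z = 0.6^0.3000 = exp(0.3000 × -0.5108) = 0.8579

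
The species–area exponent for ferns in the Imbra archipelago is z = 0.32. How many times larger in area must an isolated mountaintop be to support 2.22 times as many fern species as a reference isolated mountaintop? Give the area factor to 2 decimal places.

(A₂/A₁)^0.32 = 2.22, so A₂/A₁ = 2.22^(1/0.32) = 2.22^3.125
ln(A₂/A₁) = ln 2.22 / 0.32 = 0.7975 / 0.32 = 2.4922
A₂/A₁ = e^2.4922 ≈ 12.09

12.09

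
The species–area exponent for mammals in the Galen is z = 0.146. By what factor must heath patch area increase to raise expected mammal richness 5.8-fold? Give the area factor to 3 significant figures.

(A₂/A₁)^0.146 = 5.8, so A₂/A₁ = 5.8^(1/0.146) = 5.8^6.849
ln(A₂/A₁) = ln 5.8 / 0.146 = 1.7579 / 0.146 = 12.0401
A₂/A₁ = e^12.0401 ≈ 169418

169000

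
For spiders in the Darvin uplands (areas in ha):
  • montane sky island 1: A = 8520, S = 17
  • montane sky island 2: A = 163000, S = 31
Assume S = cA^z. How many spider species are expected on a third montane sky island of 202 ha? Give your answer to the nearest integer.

8

z = ln(31/17) / ln(163000/8520) = 0.6008 / 2.9513 = 0.2036
c = 17 / 8520^0.2036 = 17 / 6.311 = 2.694
S₃ = 2.694 × 202^0.2036 = 2.694 × 2.946 ≈ 7.937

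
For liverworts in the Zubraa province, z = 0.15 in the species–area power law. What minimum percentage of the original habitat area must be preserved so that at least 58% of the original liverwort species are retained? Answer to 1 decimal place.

Need (A_new/A_old)^0.15 = 0.58, so A_new/A_old = 0.58^(1/0.15) = 0.58^6.667
ln(A_new/A_old) = ln 0.58 / 0.15 = -0.5447 / 0.15 = -3.6315
A_new/A_old = e^-3.6315 ≈ 0.02648

2.6%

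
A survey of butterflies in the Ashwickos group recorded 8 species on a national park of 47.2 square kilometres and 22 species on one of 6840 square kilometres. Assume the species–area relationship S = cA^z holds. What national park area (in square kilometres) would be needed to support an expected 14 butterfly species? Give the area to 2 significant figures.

740 square kilometres

z = ln(22/8) / ln(6840/47.2) = 1.0116 / 4.9761 = 0.2033
c = 8 / 47.2^0.2033 = 8 / 2.189 = 3.654
A = (14/3.654)^(1/0.2033) ⇒ ln A = ln(3.831)/0.2033 = 6.6072
A = e^6.6072 ≈ 740.4 square kilometres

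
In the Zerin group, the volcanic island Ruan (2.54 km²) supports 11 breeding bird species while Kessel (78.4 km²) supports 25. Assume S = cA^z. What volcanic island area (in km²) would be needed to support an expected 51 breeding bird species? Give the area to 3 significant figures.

1540 km²

z = ln(25/11) / ln(78.4/2.54) = 0.8210 / 3.4297 = 0.2394
c = 11 / 2.54^0.2394 = 11 / 1.25 = 8.8
A = (51/8.8)^(1/0.2394) ⇒ ln A = ln(5.795)/0.2394 = 7.3402
A = e^7.3402 ≈ 1541 km²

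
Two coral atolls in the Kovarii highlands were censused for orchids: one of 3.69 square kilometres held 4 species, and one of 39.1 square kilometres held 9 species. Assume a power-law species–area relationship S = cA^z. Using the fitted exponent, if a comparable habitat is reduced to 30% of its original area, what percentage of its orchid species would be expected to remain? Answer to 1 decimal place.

z = ln(9/4) / ln(39.1/3.69) = 0.8109 / 2.3605 = 0.3435
S_new/S_old = (A_new/A_old)^z = 0.3^0.3435 = exp(0.3435 × -1.2040) = 0.6613

66.1%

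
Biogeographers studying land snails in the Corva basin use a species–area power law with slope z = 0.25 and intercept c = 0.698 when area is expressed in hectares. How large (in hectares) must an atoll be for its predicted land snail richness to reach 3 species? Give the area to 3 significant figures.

3 = 0.698 × A^0.25  ⇒  A^0.25 = 3/0.698 = 4.298
ln A = ln(4.298) / 0.25 = 1.4581 / 0.25 = 5.8326
A = e^5.8326 ≈ 341.2 hectares

341 hectares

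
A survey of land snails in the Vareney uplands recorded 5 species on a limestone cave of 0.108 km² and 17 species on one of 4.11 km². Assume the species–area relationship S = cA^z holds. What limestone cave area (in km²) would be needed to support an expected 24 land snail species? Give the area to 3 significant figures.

11.5 km²

z = ln(17/5) / ln(4.11/0.108) = 1.2238 / 3.6390 = 0.3363
c = 5 / 0.108^0.3363 = 5 / 0.4731 = 10.57
A = (24/10.57)^(1/0.3363) ⇒ ln A = ln(2.271)/0.3363 = 2.4388
A = e^2.4388 ≈ 11.46 km²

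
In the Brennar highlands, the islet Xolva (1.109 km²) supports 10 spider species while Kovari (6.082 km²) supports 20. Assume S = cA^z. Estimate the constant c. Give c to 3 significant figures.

9.59

z = ln(S₂/S₁) / ln(A₂/A₁) = ln(20/10) / ln(6.082/1.109) = 0.6931 / 1.7019 = 0.4073
c = S₁ / A₁^z = 10 / 1.109^0.4073 = 10 / 1.043 = 9.587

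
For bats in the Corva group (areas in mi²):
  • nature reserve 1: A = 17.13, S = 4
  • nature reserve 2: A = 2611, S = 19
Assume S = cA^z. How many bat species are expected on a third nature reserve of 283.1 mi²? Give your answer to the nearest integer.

z = ln(19/4) / ln(2611/17.13) = 1.5581 / 5.0267 = 0.3100
c = 4 / 17.13^0.3100 = 4 / 2.412 = 1.658
S₃ = 1.658 × 283.1^0.3100 = 1.658 × 5.755 ≈ 9.543

10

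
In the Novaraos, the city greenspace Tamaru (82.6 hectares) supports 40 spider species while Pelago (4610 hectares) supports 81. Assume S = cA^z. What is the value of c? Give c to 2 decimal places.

18.44

z = ln(S₂/S₁) / ln(A₂/A₁) = ln(81/40) / ln(4610/82.6) = 0.7056 / 4.0220 = 0.1754
c = S₁ / A₁^z = 40 / 82.6^0.1754 = 40 / 2.169 = 18.44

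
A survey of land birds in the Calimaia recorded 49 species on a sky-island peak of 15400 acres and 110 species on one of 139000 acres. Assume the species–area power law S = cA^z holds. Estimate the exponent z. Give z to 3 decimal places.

Taking logs: ln S = ln c + z ln A, so z = (ln S₂ − ln S₁)/(ln A₂ − ln A₁).
z = ln(110/49) / ln(139000/15400) = ln(2.245) / ln(9.026) = 0.8087 / 2.2001 = 0.3676

0.368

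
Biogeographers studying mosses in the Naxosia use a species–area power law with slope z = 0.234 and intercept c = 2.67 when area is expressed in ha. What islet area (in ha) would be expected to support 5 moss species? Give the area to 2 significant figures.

15 ha

5 = 2.67 × A^0.234  ⇒  A^0.234 = 5/2.67 = 1.873
ln A = ln(1.873) / 0.234 = 0.6274 / 0.234 = 2.6810
A = e^2.6810 ≈ 14.6 ha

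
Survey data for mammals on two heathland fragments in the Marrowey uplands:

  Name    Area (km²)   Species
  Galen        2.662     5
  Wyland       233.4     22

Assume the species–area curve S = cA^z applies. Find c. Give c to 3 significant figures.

3.62

z = ln(S₂/S₁) / ln(A₂/A₁) = ln(22/5) / ln(233.4/2.662) = 1.4816 / 4.4737 = 0.3312
c = S₁ / A₁^z = 5 / 2.662^0.3312 = 5 / 1.383 = 3.615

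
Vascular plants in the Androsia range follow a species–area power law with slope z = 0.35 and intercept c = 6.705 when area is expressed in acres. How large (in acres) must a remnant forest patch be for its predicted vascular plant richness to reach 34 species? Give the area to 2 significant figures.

34 = 6.705 × A^0.35  ⇒  A^0.35 = 34/6.705 = 5.071
ln A = ln(5.071) / 0.35 = 1.6235 / 0.35 = 4.6386
A = e^4.6386 ≈ 103.4 acres

100 acres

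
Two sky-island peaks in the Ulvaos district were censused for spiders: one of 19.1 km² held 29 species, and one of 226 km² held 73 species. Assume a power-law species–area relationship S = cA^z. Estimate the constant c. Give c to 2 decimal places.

z = ln(S₂/S₁) / ln(A₂/A₁) = ln(73/29) / ln(226/19.1) = 0.9232 / 2.4708 = 0.3736
c = S₁ / A₁^z = 29 / 19.1^0.3736 = 29 / 3.01 = 9.633

9.63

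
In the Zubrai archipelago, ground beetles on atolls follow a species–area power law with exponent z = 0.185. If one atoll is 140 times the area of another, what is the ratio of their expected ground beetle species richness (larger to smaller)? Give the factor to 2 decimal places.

2.49

S₂/S₁ = (A₂/A₁)^z = 140^0.185
ln(S₂/S₁) = 0.185 × ln 140 = 0.185 × 4.9416 = 0.9142
S₂/S₁ = e^0.9142 ≈ 2.495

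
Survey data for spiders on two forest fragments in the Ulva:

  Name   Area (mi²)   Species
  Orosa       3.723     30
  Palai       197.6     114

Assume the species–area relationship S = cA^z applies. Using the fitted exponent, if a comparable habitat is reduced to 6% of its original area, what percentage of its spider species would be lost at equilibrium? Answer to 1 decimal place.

61.2%

z = ln(114/30) / ln(197.6/3.723) = 1.3350 / 3.9717 = 0.3361
S_new/S_old = (A_new/A_old)^z = 0.06^0.3361 = exp(0.3361 × -2.8134) = 0.3884
Fraction lost = 1 − 0.3884 = 0.6116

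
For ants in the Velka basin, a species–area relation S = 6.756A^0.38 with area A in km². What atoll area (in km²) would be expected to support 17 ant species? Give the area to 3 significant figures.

11.3 km²

17 = 6.756 × A^0.38  ⇒  A^0.38 = 17/6.756 = 2.516
ln A = ln(2.516) / 0.38 = 0.9228 / 0.38 = 2.4284
A = e^2.4284 ≈ 11.34 km²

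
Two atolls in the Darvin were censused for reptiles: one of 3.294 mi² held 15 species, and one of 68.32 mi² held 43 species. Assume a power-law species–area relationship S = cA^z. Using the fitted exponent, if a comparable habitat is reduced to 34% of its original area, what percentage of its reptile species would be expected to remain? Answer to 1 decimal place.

68.7%

z = ln(43/15) / ln(68.32/3.294) = 1.0531 / 3.0321 = 0.3473
S_new/S_old = (A_new/A_old)^z = 0.34^0.3473 = exp(0.3473 × -1.0788) = 0.6875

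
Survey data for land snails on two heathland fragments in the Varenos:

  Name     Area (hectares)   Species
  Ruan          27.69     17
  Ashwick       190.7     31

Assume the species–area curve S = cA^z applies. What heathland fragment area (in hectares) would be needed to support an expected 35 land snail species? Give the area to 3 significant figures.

z = ln(31/17) / ln(190.7/27.69) = 0.6008 / 1.9296 = 0.3113
c = 17 / 27.69^0.3113 = 17 / 2.812 = 6.045
A = (35/6.045)^(1/0.3113) ⇒ ln A = ln(5.79)/0.3113 = 5.6405
A = e^5.6405 ≈ 281.6 hectares

282 hectares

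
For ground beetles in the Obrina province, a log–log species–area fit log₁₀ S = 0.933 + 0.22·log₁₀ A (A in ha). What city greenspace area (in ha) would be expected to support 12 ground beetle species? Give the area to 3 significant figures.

12 = 8.57 × A^0.22  ⇒  A^0.22 = 12/8.57 = 1.4
ln A = ln(1.4) / 0.22 = 0.3366 / 0.22 = 1.5300
A = e^1.5300 ≈ 4.618 ha

4.62 ha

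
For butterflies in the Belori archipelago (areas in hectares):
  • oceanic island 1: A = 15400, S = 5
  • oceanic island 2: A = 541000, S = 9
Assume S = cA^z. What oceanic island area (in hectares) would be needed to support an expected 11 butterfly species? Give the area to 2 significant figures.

z = ln(9/5) / ln(541000/15400) = 0.5878 / 3.5591 = 0.1652
c = 5 / 15400^0.1652 = 5 / 4.916 = 1.017
A = (11/1.017)^(1/0.1652) ⇒ ln A = ln(10.81)/0.1652 = 14.4162
A = e^14.4162 ≈ 1823443 hectares

1800000 hectares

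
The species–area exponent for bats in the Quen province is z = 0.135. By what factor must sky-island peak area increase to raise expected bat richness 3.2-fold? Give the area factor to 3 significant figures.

5520

(A₂/A₁)^0.135 = 3.2, so A₂/A₁ = 3.2^(1/0.135) = 3.2^7.407
ln(A₂/A₁) = ln 3.2 / 0.135 = 1.1632 / 0.135 = 8.6159
A₂/A₁ = e^8.6159 ≈ 5519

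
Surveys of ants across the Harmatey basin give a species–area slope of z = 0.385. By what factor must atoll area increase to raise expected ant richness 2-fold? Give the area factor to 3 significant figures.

(A₂/A₁)^0.385 = 2, so A₂/A₁ = 2^(1/0.385) = 2^2.597
ln(A₂/A₁) = ln 2 / 0.385 = 0.6931 / 0.385 = 1.8004
A₂/A₁ = e^1.8004 ≈ 6.052

6.05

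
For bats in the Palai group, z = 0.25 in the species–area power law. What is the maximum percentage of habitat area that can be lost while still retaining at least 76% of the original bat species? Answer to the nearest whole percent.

67%

Need (A_new/A_old)^0.25 = 0.76, so A_new/A_old = 0.76^(1/0.25) = 0.76^4
ln(A_new/A_old) = ln 0.76 / 0.25 = -0.2744 / 0.25 = -1.0977
A_new/A_old = e^-1.0977 ≈ 0.3336
Fraction that can be lost = 1 − 0.3336 = 0.6664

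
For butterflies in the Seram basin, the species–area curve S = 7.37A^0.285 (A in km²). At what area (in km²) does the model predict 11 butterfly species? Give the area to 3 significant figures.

4.08 km²

11 = 7.37 × A^0.285  ⇒  A^0.285 = 11/7.37 = 1.493
ln A = ln(1.493) / 0.285 = 0.4005 / 0.285 = 1.4052
A = e^1.4052 ≈ 4.076 km²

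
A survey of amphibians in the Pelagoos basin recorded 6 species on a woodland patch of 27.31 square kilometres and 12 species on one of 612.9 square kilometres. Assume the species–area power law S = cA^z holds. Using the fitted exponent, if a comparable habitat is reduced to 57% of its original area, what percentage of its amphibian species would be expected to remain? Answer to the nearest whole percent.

z = ln(12/6) / ln(612.9/27.31) = 0.6931 / 3.1109 = 0.2228
S_new/S_old = (A_new/A_old)^z = 0.57^0.2228 = exp(0.2228 × -0.5621) = 0.8823

88%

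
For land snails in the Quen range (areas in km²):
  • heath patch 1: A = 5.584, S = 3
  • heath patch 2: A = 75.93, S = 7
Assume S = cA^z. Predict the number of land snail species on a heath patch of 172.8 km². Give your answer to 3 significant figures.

9.14

z = ln(7/3) / ln(75.93/5.584) = 0.8473 / 2.6099 = 0.3246
c = 3 / 5.584^0.3246 = 3 / 1.748 = 1.716
S₃ = 1.716 × 172.8^0.3246 = 1.716 × 5.326 ≈ 9.142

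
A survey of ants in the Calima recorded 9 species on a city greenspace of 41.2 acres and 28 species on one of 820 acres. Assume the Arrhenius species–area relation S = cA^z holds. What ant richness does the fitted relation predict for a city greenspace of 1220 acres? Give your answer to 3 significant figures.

32.6

z = ln(28/9) / ln(820/41.2) = 1.1350 / 2.9909 = 0.3795
c = 9 / 41.2^0.3795 = 9 / 4.1 = 2.195
S₃ = 2.195 × 1220^0.3795 = 2.195 × 14.83 ≈ 32.56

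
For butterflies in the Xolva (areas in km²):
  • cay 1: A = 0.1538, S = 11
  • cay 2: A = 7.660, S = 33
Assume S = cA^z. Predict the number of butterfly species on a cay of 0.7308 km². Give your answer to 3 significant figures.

z = ln(33/11) / ln(7.66/0.1538) = 1.0986 / 3.9081 = 0.2811
c = 11 / 0.1538^0.2811 = 11 / 0.5908 = 18.62
S₃ = 18.62 × 0.7308^0.2811 = 18.62 × 0.9156 ≈ 17.05

17.0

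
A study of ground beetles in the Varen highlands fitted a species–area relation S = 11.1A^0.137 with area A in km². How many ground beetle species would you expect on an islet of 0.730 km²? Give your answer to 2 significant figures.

11

S = 11.1 × 0.73^0.137
ln S = ln 11.1 + 0.137 × ln 0.73 = 2.4069 + 0.137 × -0.3147 = 2.3638
S = e^2.3638 ≈ 10.63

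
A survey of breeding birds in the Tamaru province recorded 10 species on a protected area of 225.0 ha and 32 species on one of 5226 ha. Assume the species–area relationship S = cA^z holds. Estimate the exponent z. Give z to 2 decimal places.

Taking logs: ln S = ln c + z ln A, so z = (ln S₂ − ln S₁)/(ln A₂ − ln A₁).
z = ln(32/10) / ln(5226/225) = ln(3.2) / ln(23.23) = 1.1632 / 3.1453 = 0.3698

0.37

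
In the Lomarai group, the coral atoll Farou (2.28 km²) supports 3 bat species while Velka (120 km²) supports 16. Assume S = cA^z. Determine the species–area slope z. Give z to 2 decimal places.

0.42

Taking logs: ln S = ln c + z ln A, so z = (ln S₂ − ln S₁)/(ln A₂ − ln A₁).
z = ln(16/3) / ln(120/2.28) = ln(5.333) / ln(52.63) = 1.6740 / 3.9633 = 0.4224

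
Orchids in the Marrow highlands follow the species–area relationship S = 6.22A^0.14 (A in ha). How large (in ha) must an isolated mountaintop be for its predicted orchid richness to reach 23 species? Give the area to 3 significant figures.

23 = 6.22 × A^0.14  ⇒  A^0.14 = 23/6.22 = 3.698
ln A = ln(3.698) / 0.14 = 1.3077 / 0.14 = 9.3409
A = e^9.3409 ≈ 11395 ha

11400 ha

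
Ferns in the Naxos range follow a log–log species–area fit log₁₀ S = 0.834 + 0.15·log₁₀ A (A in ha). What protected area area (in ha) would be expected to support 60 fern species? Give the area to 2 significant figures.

2000000 ha

60 = 6.823 × A^0.15  ⇒  A^0.15 = 60/6.823 = 8.793
ln A = ln(8.793) / 0.15 = 2.1740 / 0.15 = 14.4933
A = e^14.4933 ≈ 1969435 ha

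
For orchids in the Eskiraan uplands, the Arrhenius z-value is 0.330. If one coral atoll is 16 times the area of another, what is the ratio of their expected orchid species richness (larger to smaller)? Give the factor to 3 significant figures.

S₂/S₁ = (A₂/A₁)^z = 16^0.33
ln(S₂/S₁) = 0.33 × ln 16 = 0.33 × 2.7726 = 0.9150
S₂/S₁ = e^0.9150 ≈ 2.497

2.50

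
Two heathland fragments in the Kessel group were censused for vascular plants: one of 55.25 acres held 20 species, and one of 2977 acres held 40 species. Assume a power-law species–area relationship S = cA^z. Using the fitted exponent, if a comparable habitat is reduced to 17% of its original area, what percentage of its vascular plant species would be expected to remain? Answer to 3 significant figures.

z = ln(40/20) / ln(2977/55.25) = 0.6931 / 3.9868 = 0.1739
S_new/S_old = (A_new/A_old)^z = 0.17^0.1739 = exp(0.1739 × -1.7720) = 0.7349

73.5%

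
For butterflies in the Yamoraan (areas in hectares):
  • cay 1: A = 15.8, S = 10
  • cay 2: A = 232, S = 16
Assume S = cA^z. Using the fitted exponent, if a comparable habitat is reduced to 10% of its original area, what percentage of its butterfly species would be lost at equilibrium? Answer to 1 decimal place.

33.2%

z = ln(16/10) / ln(232/15.8) = 0.4700 / 2.6867 = 0.1749
S_new/S_old = (A_new/A_old)^z = 0.1^0.1749 = exp(0.1749 × -2.3026) = 0.6684
Fraction lost = 1 − 0.6684 = 0.3316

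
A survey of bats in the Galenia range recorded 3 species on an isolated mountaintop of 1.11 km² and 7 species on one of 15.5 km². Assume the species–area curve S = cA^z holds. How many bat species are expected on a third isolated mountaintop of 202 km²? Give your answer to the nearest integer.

16

z = ln(7/3) / ln(15.5/1.11) = 0.8473 / 2.6365 = 0.3214
c = 3 / 1.11^0.3214 = 3 / 1.034 = 2.901
S₃ = 2.901 × 202^0.3214 = 2.901 × 5.507 ≈ 15.97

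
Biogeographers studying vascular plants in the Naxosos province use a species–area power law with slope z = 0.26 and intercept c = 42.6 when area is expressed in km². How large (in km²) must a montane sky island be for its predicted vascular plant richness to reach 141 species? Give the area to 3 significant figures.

99.8 km²

141 = 42.6 × A^0.26  ⇒  A^0.26 = 141/42.6 = 3.31
ln A = ln(3.31) / 0.26 = 1.1969 / 0.26 = 4.6035
A = e^4.6035 ≈ 99.83 km²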